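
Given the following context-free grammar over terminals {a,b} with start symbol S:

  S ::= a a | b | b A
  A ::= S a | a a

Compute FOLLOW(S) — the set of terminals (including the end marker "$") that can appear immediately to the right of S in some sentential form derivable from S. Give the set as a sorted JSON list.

FIRST sets, iterate to fixpoint:
[1]
  A via A→a a: +{a}
  S via S→a a: +{a}
  S via S→b: +{b}
  FIRST[S]={a,b}  FIRST[A]={a}
[2]
  A via A→S a: +{b}
  FIRST[S]={a,b}  FIRST[A]={a,b}
[3] done
  FIRST[S]={a,b}  FIRST[A]={a,b}

FOLLOW sets:
FOLLOW(S) := {$}
round 1:
  A→S a: FOLLOW(S) ⊇ FIRST(a) = {a}; new: +{a}
  S→b A: FOLLOW(A) ⊇ FOLLOW(S) ⊇ {$,a}; new: +{$,a}
  FOLLOW[S]={$,a}  FOLLOW[A]={$,a}
round 2: (no change)
  FOLLOW[S]={$,a}  FOLLOW[A]={$,a}

FOLLOW(S) = ["$", "a"]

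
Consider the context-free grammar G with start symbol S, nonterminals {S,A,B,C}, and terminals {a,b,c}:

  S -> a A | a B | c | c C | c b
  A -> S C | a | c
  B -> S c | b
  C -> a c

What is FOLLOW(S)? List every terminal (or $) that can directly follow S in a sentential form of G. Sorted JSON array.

FIRST iteration:
round 1:
  A via A→a: +{a}
  A via A→c: +{c}
  B via B→b: +{b}
  C via C→a c: +{a}
  S via S→a A: +{a}
  S via S→c: +{c}
  S: {a,c}  A: {a,c}  B: {b}  C: {a}
round 2:
  B via B→S c: +{a,c}
  S: {a,c}  A: {a,c}  B: {a,b,c}  C: {a}
round 3: — fixpoint
  S: {a,c}  A: {a,c}  B: {a,b,c}  C: {a}

FOLLOW iteration:
initialize: $ ∈ FOLLOW(S)
[1]
  A→S C: FOLLOW(S) ⊇ FIRST(C) = {a}; new: +{a}
  B→S c: FOLLOW(S) ⊇ FIRST(c) = {c}; new: +{c}
  S→a A: FOLLOW(A) ⊇ FOLLOW(S) ⊇ {$,a,c}; new: +{$,a,c}
  S→a B: FOLLOW(B) ⊇ FOLLOW(S) ⊇ {$,a,c}; new: +{$,a,c}
  S→c C: FOLLOW(C) ⊇ FOLLOW(S) ⊇ {$,a,c}; new: +{$,a,c}
  FOLLOW(S)={$,a,c}  FOLLOW(A)={$,a,c}  FOLLOW(B)={$,a,c}  FOLLOW(C)={$,a,c}
[2] — fixpoint
  FOLLOW(S)={$,a,c}  FOLLOW(A)={$,a,c}  FOLLOW(B)={$,a,c}  FOLLOW(C)={$,a,c}

FOLLOW(S) = ["$", "a", "c"]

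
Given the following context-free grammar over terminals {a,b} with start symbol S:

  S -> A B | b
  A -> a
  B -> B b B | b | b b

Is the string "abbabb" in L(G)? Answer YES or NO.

Convert to CNF:
  S -> A B | b
  A -> a
  B -> B X1 | T0 T0 | b
  T0 -> b
  X1 -> T0 B

CYK fill:
  T[0,0] 'a' = {A}
  T[1,1] 'b' = {B,S,T0}  orig:{B,S}
  T[2,2] 'b' = {B,S,T0}  orig:{B,S}
  T[3,3] 'a' = {A}
  T[4,4] 'b' = {B,S,T0}  orig:{B,S}
  T[5,5] 'b' = {B,S,T0}  orig:{B,S}
  T[0,1] 'ab' = {S}
  T[1,2] 'bb' = {B,X1}  orig:{B}
  T[2,3] 'ba' = ∅
  T[3,4] 'ab' = {S}
  T[4,5] 'bb' = {B,X1}  orig:{B}
  T[0,2] 'abb' = {S}
  T[1,3] 'bba' = ∅
  T[2,4] 'bab' = ∅
  T[3,5] 'abb' = {S}
  T[0,3] 'abba' = ∅
  T[1,4] 'bbab' = ∅
  T[2,5] 'babb' = ∅
  T[0,4] 'abbab' = ∅
  T[1,5] 'bbabb' = ∅
  T[0,5] 'abbabb' = ∅

S ∉ T[0,5] ⇒ NO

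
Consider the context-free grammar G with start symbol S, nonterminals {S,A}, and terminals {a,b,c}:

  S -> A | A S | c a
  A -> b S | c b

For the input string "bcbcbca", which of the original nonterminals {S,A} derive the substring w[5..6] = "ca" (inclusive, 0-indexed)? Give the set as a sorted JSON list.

CNF form of G:
  S -> A S | T0 S | T1 T0 | T1 T2
  A -> T0 S | T1 T0
  T0 -> b
  T1 -> c
  T2 -> a

Fill CYK table bottom-up (cells [i..j] with 5 ≤ i ≤ j ≤ 6 only):
  cell(5,5) c: {T1}  orig:{}
  cell(6,6) a: {T2}  orig:{}
  cell(5,6) ca: {S}

Original NTs in T[5,6] deriving "ca": ["S"]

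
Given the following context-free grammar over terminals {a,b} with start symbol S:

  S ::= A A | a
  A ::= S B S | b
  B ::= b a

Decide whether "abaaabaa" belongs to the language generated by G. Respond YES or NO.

CNF form of G:
  S -> A A | a
  A -> S X2 | b
  B -> T0 T1
  T0 -> b
  T1 -> a
  X2 -> B S

CYK table (by increasing span):
  [0..0]={S,T1}  "a"  orig:{S}
  [1..1]={A,T0}  "b"  orig:{A}
  [2..2]={S,T1}  "a"  orig:{S}
  [3..3]={S,T1}  "a"  orig:{S}
  [4..4]={S,T1}  "a"  orig:{S}
  [5..5]={A,T0}  "b"  orig:{A}
  [6..6]={S,T1}  "a"  orig:{S}
  [7..7]={S,T1}  "a"  orig:{S}
  [0..1]=∅  "ab"
  [1..2]={B}  "ba"
  [2..3]=∅  "aa"
  [3..4]=∅  "aa"
  [4..5]=∅  "ab"
  [5..6]={B}  "ba"
  [6..7]=∅  "aa"
  [0..2]=∅  "aba"
  [1..3]={X2}  "baa"  orig:{}
  [2..4]=∅  "aaa"
  [3..5]=∅  "aab"
  [4..6]=∅  "aba"
  [5..7]={X2}  "baa"  orig:{}
  [0..3]={A}  "abaa"
  [1..4]=∅  "baaa"
  [2..5]=∅  "aaab"
  [3..6]=∅  "aaba"
  [4..7]={A}  "abaa"
  [0..4]=∅  "abaaa"
  [1..5]=∅  "baaab"
  [2..6]=∅  "aaaba"
  [3..7]=∅  "aabaa"
  [0..5]=∅  "abaaab"
  [1..6]=∅  "baaaba"
  [2..7]=∅  "aaabaa"
  [0..6]=∅  "abaaaba"
  [1..7]=∅  "baaabaa"
  [0..7]={S}  "abaaabaa"

S ∈ T[0,7] ⇒ YES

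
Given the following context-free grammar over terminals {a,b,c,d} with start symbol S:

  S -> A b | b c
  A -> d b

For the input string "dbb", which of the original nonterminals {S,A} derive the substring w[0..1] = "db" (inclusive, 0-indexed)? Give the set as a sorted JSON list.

Convert to CNF:
  S -> A T1 | T1 T2
  A -> T0 T1
  T0 -> d
  T1 -> b
  T2 -> c

CYK fill, restricted to cells inside w[0..1]:
  cell(0,0) d: {T0}  orig:{}
  cell(1,1) b: {T1}  orig:{}
  cell(0,1) db: {A}

Original NTs in T[0,1] deriving "db": ["A"]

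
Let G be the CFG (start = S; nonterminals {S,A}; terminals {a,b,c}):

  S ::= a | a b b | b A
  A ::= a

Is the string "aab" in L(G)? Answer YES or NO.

Convert to CNF:
  S -> T0 X2 | T1 A | a
  A -> a
  T0 -> a
  T1 -> b
  X2 -> T1 T1

CYK fill:
  T[0,0] 'a' = {A,S,T0}  orig:{A,S}
  T[1,1] 'a' = {A,S,T0}  orig:{A,S}
  T[2,2] 'b' = {T1}  orig:{}
  T[0,1] 'aa' = ∅
  T[1,2] 'ab' = ∅
  T[0,2] 'aab' = ∅

S ∉ T[0,2] ⇒ NO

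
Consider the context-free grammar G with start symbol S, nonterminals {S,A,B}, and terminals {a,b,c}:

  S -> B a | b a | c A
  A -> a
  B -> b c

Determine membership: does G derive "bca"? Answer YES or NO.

CNF form of G:
  S -> B T2 | T0 T2 | T1 A
  A -> a
  B -> T0 T1
  T0 -> b
  T1 -> c
  T2 -> a

CYK fill:
  T[0,0] 'b' = {T0}  orig:{}
  T[1,1] 'c' = {T1}  orig:{}
  T[2,2] 'a' = {A,T2}  orig:{A}
  T[0,1] 'bc' = {B}
  T[1,2] 'ca' = {S}
  T[0,2] 'bca' = {S}

S ∈ T[0,2] ⇒ YES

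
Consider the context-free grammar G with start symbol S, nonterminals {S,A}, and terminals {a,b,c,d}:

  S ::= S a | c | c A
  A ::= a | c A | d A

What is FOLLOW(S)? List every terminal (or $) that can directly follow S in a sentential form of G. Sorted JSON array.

FIRST sets, iterate to fixpoint:
iter 1:
  A via A→a: +{a}
  A via A→c A: +{c}
  A via A→d A: +{d}
  S via S→c: +{c}
  S: {c}  A: {a,c,d}
iter 2: (no change)
  S: {c}  A: {a,c,d}

Compute FOLLOW by fixpoint:
initialize: $ ∈ FOLLOW(S)
[1]
  S→S a: FOLLOW(S) ⊇ FIRST(a) = {a}; new: +{a}
  S→c A: FOLLOW(A) ⊇ FOLLOW(S) ⊇ {$,a}; new: +{$,a}
  FOLLOW(S)={$,a}  FOLLOW(A)={$,a}
[2] — fixpoint
  FOLLOW(S)={$,a}  FOLLOW(A)={$,a}

FOLLOW(S) = ["$", "a"]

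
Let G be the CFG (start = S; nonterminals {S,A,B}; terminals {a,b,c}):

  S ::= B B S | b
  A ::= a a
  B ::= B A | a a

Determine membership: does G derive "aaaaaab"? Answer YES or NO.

Convert to CNF:
  S -> B X1 | b
  A -> T0 T0
  B -> B A | T0 T0
  T0 -> a
  X1 -> B S

CYK table (by increasing span):
  T[0,0] 'a' = {T0}  orig:{}
  T[1,1] 'a' = {T0}  orig:{}
  T[2,2] 'a' = {T0}  orig:{}
  T[3,3] 'a' = {T0}  orig:{}
  T[4,4] 'a' = {T0}  orig:{}
  T[5,5] 'a' = {T0}  orig:{}
  T[6,6] 'b' = {S}
  T[0,1] 'aa' = {A,B}
  T[1,2] 'aa' = {A,B}
  T[2,3] 'aa' = {A,B}
  T[3,4] 'aa' = {A,B}
  T[4,5] 'aa' = {A,B}
  T[5,6] 'ab' = ∅
  T[0,2] 'aaa' = ∅
  T[1,3] 'aaa' = ∅
  T[2,4] 'aaa' = ∅
  T[3,5] 'aaa' = ∅
  T[4,6] 'aab' = {X1}  orig:{}
  T[0,3] 'aaaa' = {B}
  T[1,4] 'aaaa' = {B}
  T[2,5] 'aaaa' = {B}
  T[3,6] 'aaab' = ∅
  T[0,4] 'aaaaa' = ∅
  T[1,5] 'aaaaa' = ∅
  T[2,6] 'aaaab' = {S,X1}  orig:{S}
  T[0,5] 'aaaaaa' = {B}
  T[1,6] 'aaaaab' = ∅
  T[0,6] 'aaaaaab' = {S,X1}  orig:{S}

S ∈ T[0,6] ⇒ YES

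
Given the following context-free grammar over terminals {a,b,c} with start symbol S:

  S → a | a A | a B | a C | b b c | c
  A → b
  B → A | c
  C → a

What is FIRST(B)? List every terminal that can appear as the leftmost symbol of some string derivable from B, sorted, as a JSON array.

Compute FIRST by fixpoint:
iter 1:
  A via A→b: +{b}
  B via B→A: +{b}
  B via B→c: +{c}
  C via C→a: +{a}
  S via S→a: +{a}
  S via S→b b c: +{b}
  S via S→c: +{c}
  S: {a,b,c}  A: {b}  B: {b,c}  C: {a}
iter 2: (no change)
  S: {a,b,c}  A: {b}  B: {b,c}  C: {a}

FIRST(B) = ["b", "c"]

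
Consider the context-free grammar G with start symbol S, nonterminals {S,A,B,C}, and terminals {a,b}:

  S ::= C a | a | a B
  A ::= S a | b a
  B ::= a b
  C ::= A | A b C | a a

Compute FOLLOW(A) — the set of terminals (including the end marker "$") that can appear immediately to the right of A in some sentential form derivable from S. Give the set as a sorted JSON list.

FIRST iteration:
[1]
  A via A→b a: +{b}
  B via B→a b: +{a}
  C via C→A: +{b}
  C via C→a a: +{a}
  S via S→C a: +{a,b}
  S: {a,b}  A: {b}  B: {a}  C: {a,b}
[2]
  A via A→S a: +{a}
  S: {a,b}  A: {a,b}  B: {a}  C: {a,b}
[3] — fixpoint
  S: {a,b}  A: {a,b}  B: {a}  C: {a,b}

FOLLOW iteration:
initialize: $ ∈ FOLLOW(S)
iter 1:
  A→S a: FOLLOW(S) ⊇ FIRST(a) = {a}; new: +{a}
  C→A b C: FOLLOW(A) ⊇ FIRST(b) = {b}; new: +{b}
  S→C a: FOLLOW(C) ⊇ FIRST(a) = {a}; new: +{a}
  S→a B: FOLLOW(B) ⊇ FOLLOW(S) ⊇ {$,a}; new: +{$,a}
  FOLLOW[S]={$,a}  FOLLOW[A]={b}  FOLLOW[B]={$,a}  FOLLOW[C]={a}
iter 2:
  C→A: FOLLOW(A) ⊇ FOLLOW(C) ⊇ {a}; new: +{a}
  FOLLOW[S]={$,a}  FOLLOW[A]={a,b}  FOLLOW[B]={$,a}  FOLLOW[C]={a}
iter 3: — fixpoint
  FOLLOW[S]={$,a}  FOLLOW[A]={a,b}  FOLLOW[B]={$,a}  FOLLOW[C]={a}

FOLLOW(A) = ["a", "b"]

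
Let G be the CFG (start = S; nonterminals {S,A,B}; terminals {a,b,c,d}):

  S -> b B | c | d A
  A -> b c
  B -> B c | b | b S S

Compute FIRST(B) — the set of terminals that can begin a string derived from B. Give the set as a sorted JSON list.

FIRST sets, iterate to fixpoint:
round 1:
  A via A→b c: +{b}
  B via B→b: +{b}
  S via S→b B: +{b}
  S via S→c: +{c}
  S via S→d A: +{d}
  FIRST(S)={b,c,d}  FIRST(A)={b}  FIRST(B)={b}
round 2: — fixpoint
  FIRST(S)={b,c,d}  FIRST(A)={b}  FIRST(B)={b}

FIRST(B) = ["b"]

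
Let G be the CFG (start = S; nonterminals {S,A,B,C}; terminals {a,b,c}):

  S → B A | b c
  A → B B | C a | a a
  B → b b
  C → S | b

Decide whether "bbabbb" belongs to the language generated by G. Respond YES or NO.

Convert to CNF:
  S -> B A | T1 T2
  A -> B B | C T0 | T0 T0
  B -> T1 T1
  C -> B A | T1 T2 | b
  T0 -> a
  T1 -> b
  T2 -> c

Fill CYK table bottom-up:
  cell(0,0) b: {C,T1}  orig:{C}
  cell(1,1) b: {C,T1}  orig:{C}
  cell(2,2) a: {T0}  orig:{}
  cell(3,3) b: {C,T1}  orig:{C}
  cell(4,4) b: {C,T1}  orig:{C}
  cell(5,5) b: {C,T1}  orig:{C}
  cell(0,1) bb: {B}
  cell(1,2) ba: {A}
  cell(2,3) ab: ∅
  cell(3,4) bb: {B}
  cell(4,5) bb: {B}
  cell(0,2) bba: ∅
  cell(1,3) bab: ∅
  cell(2,4) abb: ∅
  cell(3,5) bbb: ∅
  cell(0,3) bbab: ∅
  cell(1,4) babb: ∅
  cell(2,5) abbb: ∅
  cell(0,4) bbabb: ∅
  cell(1,5) babbb: ∅
  cell(0,5) bbabbb: ∅

S ∉ T[0,5] ⇒ NO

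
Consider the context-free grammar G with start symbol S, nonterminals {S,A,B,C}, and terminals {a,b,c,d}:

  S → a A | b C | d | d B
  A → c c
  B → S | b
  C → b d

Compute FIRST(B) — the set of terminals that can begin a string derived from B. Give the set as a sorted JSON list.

FIRST iteration:
pass 1:
  A via A→c c: +{c}
  B via B→b: +{b}
  C via C→b d: +{b}
  S via S→a A: +{a}
  S via S→b C: +{b}
  S via S→d: +{d}
  S: {a,b,d}  A: {c}  B: {b}  C: {b}
pass 2:
  B via B→S: +{a,d}
  S: {a,b,d}  A: {c}  B: {a,b,d}  C: {b}
pass 3: done
  S: {a,b,d}  A: {c}  B: {a,b,d}  C: {b}

FIRST(B) = ["a", "b", "d"]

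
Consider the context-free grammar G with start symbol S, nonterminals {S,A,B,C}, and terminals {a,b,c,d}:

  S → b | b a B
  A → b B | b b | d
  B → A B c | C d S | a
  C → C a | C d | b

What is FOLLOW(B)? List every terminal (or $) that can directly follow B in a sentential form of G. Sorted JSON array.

FIRST iteration:
pass 1:
  A via A→b B: +{b}
  A via A→d: +{d}
  B via B→A B c: +{b,d}
  B via B→a: +{a}
  C via C→b: +{b}
  S via S→b: +{b}
  FIRST[S]={b}  FIRST[A]={b,d}  FIRST[B]={a,b,d}  FIRST[C]={b}
pass 2: (no change)
  FIRST[S]={b}  FIRST[A]={b,d}  FIRST[B]={a,b,d}  FIRST[C]={b}

FOLLOW sets:
FOLLOW(S) := {$}
round 1:
  B→A B c: FOLLOW(A) ⊇ FIRST(B) = {a,b,d}; new: +{a,b,d}
  B→A B c: FOLLOW(B) ⊇ FIRST(c) = {c}; new: +{c}
  B→C d S: FOLLOW(C) ⊇ FIRST(d) = {d}; new: +{d}
  B→C d S: FOLLOW(S) ⊇ FOLLOW(B) ⊇ {c}; new: +{c}
  C→C a: FOLLOW(C) ⊇ FIRST(a) = {a}; new: +{a}
  S→b a B: FOLLOW(B) ⊇ FOLLOW(S) ⊇ {$,c}; new: +{$}
  S: {$,c}  A: {a,b,d}  B: {$,c}  C: {a,d}
round 2:
  A→b B: FOLLOW(B) ⊇ FOLLOW(A) ⊇ {a,b,d}; new: +{a,b,d}
  B→C d S: FOLLOW(S) ⊇ FOLLOW(B) ⊇ {$,a,b,c,d}; new: +{a,b,d}
  S: {$,a,b,c,d}  A: {a,b,d}  B: {$,a,b,c,d}  C: {a,d}
round 3: (stable)
  S: {$,a,b,c,d}  A: {a,b,d}  B: {$,a,b,c,d}  C: {a,d}

FOLLOW(B) = ["$", "a", "b", "c", "d"]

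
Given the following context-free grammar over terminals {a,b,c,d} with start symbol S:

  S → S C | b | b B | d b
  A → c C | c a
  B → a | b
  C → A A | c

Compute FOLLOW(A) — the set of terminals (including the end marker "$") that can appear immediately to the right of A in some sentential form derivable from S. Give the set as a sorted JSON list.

FIRST sets, iterate to fixpoint:
round 1:
  A via A→c C: +{c}
  B via B→a: +{a}
  B via B→b: +{b}
  C via C→A A: +{c}
  S via S→b: +{b}
  S via S→d b: +{d}
  FIRST[S]={b,d}  FIRST[A]={c}  FIRST[B]={a,b}  FIRST[C]={c}
round 2: done
  FIRST[S]={b,d}  FIRST[A]={c}  FIRST[B]={a,b}  FIRST[C]={c}

FOLLOW iteration:
initialize: $ ∈ FOLLOW(S)
iter 1:
  C→A A: FOLLOW(A) ⊇ FIRST(A) = {c}; new: +{c}
  S→S C: FOLLOW(S) ⊇ FIRST(C) = {c}; new: +{c}
  S→S C: FOLLOW(C) ⊇ FOLLOW(S) ⊇ {$,c}; new: +{$,c}
  S→b B: FOLLOW(B) ⊇ FOLLOW(S) ⊇ {$,c}; new: +{$,c}
  FOLLOW(S)={$,c}  FOLLOW(A)={c}  FOLLOW(B)={$,c}  FOLLOW(C)={$,c}
iter 2:
  C→A A: FOLLOW(A) ⊇ FOLLOW(C) ⊇ {$,c}; new: +{$}
  FOLLOW(S)={$,c}  FOLLOW(A)={$,c}  FOLLOW(B)={$,c}  FOLLOW(C)={$,c}
iter 3: done
  FOLLOW(S)={$,c}  FOLLOW(A)={$,c}  FOLLOW(B)={$,c}  FOLLOW(C)={$,c}

FOLLOW(A) = ["$", "c"]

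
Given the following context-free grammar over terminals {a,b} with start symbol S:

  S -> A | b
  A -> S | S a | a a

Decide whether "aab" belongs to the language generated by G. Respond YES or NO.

Convert to CNF:
  S -> S T0 | T0 T0 | b
  A -> S T0 | T0 T0 | b
  T0 -> a

Fill CYK table bottom-up:
  cell(0,0) a: {T0}  orig:{}
  cell(1,1) a: {T0}  orig:{}
  cell(2,2) b: {A,S}
  cell(0,1) aa: {A,S}
  cell(1,2) ab: ∅
  cell(0,2) aab: ∅

S ∉ T[0,2] ⇒ NO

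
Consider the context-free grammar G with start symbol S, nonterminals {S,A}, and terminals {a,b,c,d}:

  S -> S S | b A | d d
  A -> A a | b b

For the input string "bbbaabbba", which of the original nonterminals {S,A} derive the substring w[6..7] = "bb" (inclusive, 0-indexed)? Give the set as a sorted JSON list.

Convert to CNF:
  S -> S S | T1 A | T2 T2
  A -> A T0 | T1 T1
  T0 -> a
  T1 -> b
  T2 -> d

Fill CYK table bottom-up — only the sub-triangle for w[6..7]:
  cell(6,6) b: {T1}  orig:{}
  cell(7,7) b: {T1}  orig:{}
  cell(6,7) bb: {A}

Original NTs in T[6,7] deriving "bb": ["A"]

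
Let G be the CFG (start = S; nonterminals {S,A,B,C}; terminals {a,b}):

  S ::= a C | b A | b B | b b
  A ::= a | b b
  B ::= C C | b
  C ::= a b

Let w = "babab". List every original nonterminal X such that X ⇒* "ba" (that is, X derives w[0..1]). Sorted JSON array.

CNF form of G:
  S -> T0 A | T0 B | T0 T0 | T1 C
  A -> T0 T0 | a
  B -> C C | b
  C -> T1 T0
  T0 -> b
  T1 -> a

CYK table (by increasing span) — only the sub-triangle for w[0..1]:
  cell(0,0) b: {B,T0}  orig:{B}
  cell(1,1) a: {A,T1}  orig:{A}
  cell(0,1) ba: {S}

Original NTs in T[0,1] deriving "ba": ["S"]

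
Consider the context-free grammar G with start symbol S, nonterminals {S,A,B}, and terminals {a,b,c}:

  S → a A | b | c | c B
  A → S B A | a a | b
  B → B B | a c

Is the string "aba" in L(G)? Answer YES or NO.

Convert to CNF:
  S -> T0 A | T1 B | b | c
  A -> S X2 | T0 T0 | b
  B -> B B | T0 T1
  T0 -> a
  T1 -> c
  X2 -> B A

CYK fill:
  T[0,0] 'a' = {T0}  orig:{}
  T[1,1] 'b' = {A,S}
  T[2,2] 'a' = {T0}  orig:{}
  T[0,1] 'ab' = {S}
  T[1,2] 'ba' = ∅
  T[0,2] 'aba' = ∅

S ∉ T[0,2] ⇒ NO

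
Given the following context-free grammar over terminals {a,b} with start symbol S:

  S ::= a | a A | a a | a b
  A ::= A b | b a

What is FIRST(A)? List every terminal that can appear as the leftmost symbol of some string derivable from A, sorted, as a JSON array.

FIRST sets, iterate to fixpoint:
round 1:
  A via A→b a: +{b}
  S via S→a: +{a}
  FIRST(S)={a}  FIRST(A)={b}
round 2: (stable)
  FIRST(S)={a}  FIRST(A)={b}

FIRST(A) = ["b"]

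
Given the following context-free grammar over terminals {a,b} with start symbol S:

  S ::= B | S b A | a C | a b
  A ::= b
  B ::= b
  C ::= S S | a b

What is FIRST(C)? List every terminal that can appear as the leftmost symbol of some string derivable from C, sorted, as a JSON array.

FIRST sets, iterate to fixpoint:
pass 1:
  A via A→b: +{b}
  B via B→b: +{b}
  C via C→a b: +{a}
  S via S→B: +{b}
  S via S→a C: +{a}
  S: {a,b}  A: {b}  B: {b}  C: {a}
pass 2:
  C via C→S S: +{b}
  S: {a,b}  A: {b}  B: {b}  C: {a,b}
pass 3: (no change)
  S: {a,b}  A: {b}  B: {b}  C: {a,b}

FIRST(C) = ["a", "b"]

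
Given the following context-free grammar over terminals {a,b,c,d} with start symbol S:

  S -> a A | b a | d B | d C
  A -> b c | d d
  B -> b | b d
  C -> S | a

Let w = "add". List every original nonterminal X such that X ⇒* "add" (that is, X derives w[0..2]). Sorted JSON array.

CNF form of G:
  S -> T0 T3 | T2 B | T2 C | T3 A
  A -> T0 T1 | T2 T2
  B -> T0 T2 | b
  C -> T0 T3 | T2 B | T2 C | T3 A | a
  T0 -> b
  T1 -> c
  T2 -> d
  T3 -> a

Fill CYK table bottom-up — only the sub-triangle for w[0..2]:
  cell(0,0) a: {C,T3}  orig:{C}
  cell(1,1) d: {T2}  orig:{}
  cell(2,2) d: {T2}  orig:{}
  cell(0,1) ad: ∅
  cell(1,2) dd: {A}
  cell(0,2) add: {C,S}

Original NTs in T[0,2] deriving "add": ["C", "S"]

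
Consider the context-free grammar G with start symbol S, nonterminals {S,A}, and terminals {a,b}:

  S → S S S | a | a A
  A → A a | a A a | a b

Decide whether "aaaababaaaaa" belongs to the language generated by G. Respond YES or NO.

CNF form of G:
  S -> S X3 | T0 A | a
  A -> A T0 | T0 T1 | T0 X2
  T0 -> a
  T1 -> b
  X2 -> A T0
  X3 -> S S

CYK table (by increasing span):
  T[0,0] 'a' = {S,T0}  orig:{S}
  T[1,1] 'a' = {S,T0}  orig:{S}
  T[2,2] 'a' = {S,T0}  orig:{S}
  T[3,3] 'a' = {S,T0}  orig:{S}
  T[4,4] 'b' = {T1}  orig:{}
  T[5,5] 'a' = {S,T0}  orig:{S}
  T[6,6] 'b' = {T1}  orig:{}
  T[7,7] 'a' = {S,T0}  orig:{S}
  T[8,8] 'a' = {S,T0}  orig:{S}
  T[9,9] 'a' = {S,T0}  orig:{S}
  T[10,10] 'a' = {S,T0}  orig:{S}
  T[11,11] 'a' = {S,T0}  orig:{S}
  T[0,1] 'aa' = {X3}  orig:{}
  T[1,2] 'aa' = {X3}  orig:{}
  T[2,3] 'aa' = {X3}  orig:{}
  T[3,4] 'ab' = {A}
  T[4,5] 'ba' = ∅
  T[5,6] 'ab' = {A}
  T[6,7] 'ba' = ∅
  T[7,8] 'aa' = {X3}  orig:{}
  T[8,9] 'aa' = {X3}  orig:{}
  T[9,10] 'aa' = {X3}  orig:{}
  T[10,11] 'aa' = {X3}  orig:{}
  T[0,2] 'aaa' = {S}
  T[1,3] 'aaa' = {S}
  T[2,4] 'aab' = {S}
  T[3,5] 'aba' = {A,X2}  orig:{A}
  T[4,6] 'bab' = ∅
  T[5,7] 'aba' = {A,X2}  orig:{A}
  T[6,8] 'baa' = ∅
  T[7,9] 'aaa' = {S}
  T[8,10] 'aaa' = {S}
  T[9,11] 'aaa' = {S}
  T[0,3] 'aaaa' = {X3}  orig:{}
  T[1,4] 'aaab' = {X3}  orig:{}
  T[2,5] 'aaba' = {A,S,X3}  orig:{A,S}
  T[3,6] 'abab' = ∅
  T[4,7] 'baba' = ∅
  T[5,8] 'abaa' = {A,X2}  orig:{A}
  T[6,9] 'baaa' = ∅
  T[7,10] 'aaaa' = {X3}  orig:{}
  T[8,11] 'aaaa' = {X3}  orig:{}
  T[0,4] 'aaaab' = {S}
  T[1,5] 'aaaba' = {S,X3}  orig:{S}
  T[2,6] 'aabab' = ∅
  T[3,7] 'ababa' = ∅
  T[4,8] 'babaa' = ∅
  T[5,9] 'abaaa' = {A,X2}  orig:{A}
  T[6,10] 'baaaa' = ∅
  T[7,11] 'aaaaa' = {S}
  T[0,5] 'aaaaba' = {S,X3}  orig:{S}
  T[1,6] 'aaabab' = ∅
  T[2,7] 'aababa' = ∅
  T[3,8] 'ababaa' = ∅
  T[4,9] 'babaaa' = ∅
  T[5,10] 'abaaaa' = {A,X2}  orig:{A}
  T[6,11] 'baaaaa' = ∅
  T[0,6] 'aaaabab' = ∅
  T[1,7] 'aaababa' = ∅
  T[2,8] 'aababaa' = ∅
  T[3,9] 'ababaaa' = ∅
  T[4,10] 'babaaaa' = ∅
  T[5,11] 'abaaaaa' = {A,X2}  orig:{A}
  T[0,7] 'aaaababa' = ∅
  T[1,8] 'aaababaa' = ∅
  T[2,9] 'aababaaa' = ∅
  T[3,10] 'ababaaaa' = ∅
  T[4,11] 'babaaaaa' = ∅
  T[0,8] 'aaaababaa' = ∅
  T[1,9] 'aaababaaa' = ∅
  T[2,10] 'aababaaaa' = ∅
  T[3,11] 'ababaaaaa' = ∅
  T[0,9] 'aaaababaaa' = ∅
  T[1,10] 'aaababaaaa' = ∅
  T[2,11] 'aababaaaaa' = ∅
  T[0,10] 'aaaababaaaa' = ∅
  T[1,11] 'aaababaaaaa' = ∅
  T[0,11] 'aaaababaaaaa' = ∅

S ∉ T[0,11] ⇒ NO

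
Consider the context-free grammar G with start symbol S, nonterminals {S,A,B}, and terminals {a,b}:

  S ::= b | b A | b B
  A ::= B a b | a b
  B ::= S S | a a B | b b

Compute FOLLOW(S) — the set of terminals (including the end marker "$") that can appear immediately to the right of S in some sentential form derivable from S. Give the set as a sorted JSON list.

FIRST sets, iterate to fixpoint:
round 1:
  A via A→a b: +{a}
  B via B→a a B: +{a}
  B via B→b b: +{b}
  S via S→b: +{b}
  FIRST[S]={b}  FIRST[A]={a}  FIRST[B]={a,b}
round 2:
  A via A→B a b: +{b}
  FIRST[S]={b}  FIRST[A]={a,b}  FIRST[B]={a,b}
round 3: done
  FIRST[S]={b}  FIRST[A]={a,b}  FIRST[B]={a,b}

Compute FOLLOW by fixpoint:
FOLLOW(S) := {$}
[1]
  A→B a b: FOLLOW(B) ⊇ FIRST(a) = {a}; new: +{a}
  B→S S: FOLLOW(S) ⊇ FIRST(S) = {b}; new: +{b}
  B→S S: FOLLOW(S) ⊇ FOLLOW(B) ⊇ {a}; new: +{a}
  S→b A: FOLLOW(A) ⊇ FOLLOW(S) ⊇ {$,a,b}; new: +{$,a,b}
  S→b B: FOLLOW(B) ⊇ FOLLOW(S) ⊇ {$,a,b}; new: +{$,b}
  FOLLOW(S)={$,a,b}  FOLLOW(A)={$,a,b}  FOLLOW(B)={$,a,b}
[2] (no change)
  FOLLOW(S)={$,a,b}  FOLLOW(A)={$,a,b}  FOLLOW(B)={$,a,b}

FOLLOW(S) = ["$", "a", "b"]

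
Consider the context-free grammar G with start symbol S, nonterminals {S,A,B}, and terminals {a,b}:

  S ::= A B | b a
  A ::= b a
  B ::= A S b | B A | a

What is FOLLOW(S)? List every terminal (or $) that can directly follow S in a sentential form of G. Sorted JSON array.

FIRST sets, iterate to fixpoint:
pass 1:
  A via A→b a: +{b}
  B via B→A S b: +{b}
  B via B→a: +{a}
  S via S→A B: +{b}
  FIRST[S]={b}  FIRST[A]={b}  FIRST[B]={a,b}
pass 2: — fixpoint
  FIRST[S]={b}  FIRST[A]={b}  FIRST[B]={a,b}

Compute FOLLOW by fixpoint:
initialize: $ ∈ FOLLOW(S)
round 1:
  B→A S b: FOLLOW(A) ⊇ FIRST(S) = {b}; new: +{b}
  B→A S b: FOLLOW(S) ⊇ FIRST(b) = {b}; new: +{b}
  B→B A: FOLLOW(B) ⊇ FIRST(A) = {b}; new: +{b}
  S→A B: FOLLOW(A) ⊇ FIRST(B) = {a,b}; new: +{a}
  S→A B: FOLLOW(B) ⊇ FOLLOW(S) ⊇ {$,b}; new: +{$}
  S: {$,b}  A: {a,b}  B: {$,b}
round 2:
  B→B A: FOLLOW(A) ⊇ FOLLOW(B) ⊇ {$,b}; new: +{$}
  S: {$,b}  A: {$,a,b}  B: {$,b}
round 3: (stable)
  S: {$,b}  A: {$,a,b}  B: {$,b}

FOLLOW(S) = ["$", "b"]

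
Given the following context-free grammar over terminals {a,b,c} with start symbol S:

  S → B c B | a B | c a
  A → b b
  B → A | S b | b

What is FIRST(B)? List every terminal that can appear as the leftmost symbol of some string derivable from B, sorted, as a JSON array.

Compute FIRST by fixpoint:
round 1:
  A via A→b b: +{b}
  B via B→A: +{b}
  S via S→B c B: +{b}
  S via S→a B: +{a}
  S via S→c a: +{c}
  FIRST(S)={a,b,c}  FIRST(A)={b}  FIRST(B)={b}
round 2:
  B via B→S b: +{a,c}
  FIRST(S)={a,b,c}  FIRST(A)={b}  FIRST(B)={a,b,c}
round 3: — fixpoint
  FIRST(S)={a,b,c}  FIRST(A)={b}  FIRST(B)={a,b,c}

FIRST(B) = ["a", "b", "c"]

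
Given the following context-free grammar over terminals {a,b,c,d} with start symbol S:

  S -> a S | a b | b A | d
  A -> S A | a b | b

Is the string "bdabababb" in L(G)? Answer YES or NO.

Convert to CNF:
  S -> T0 S | T0 T1 | T1 A | d
  A -> S A | T0 T1 | b
  T0 -> a
  T1 -> b

CYK fill:
  [0..0]={A,T1}  "b"  orig:{A}
  [1..1]={S}  "d"
  [2..2]={T0}  "a"  orig:{}
  [3..3]={A,T1}  "b"  orig:{A}
  [4..4]={T0}  "a"  orig:{}
  [5..5]={A,T1}  "b"  orig:{A}
  [6..6]={T0}  "a"  orig:{}
  [7..7]={A,T1}  "b"  orig:{A}
  [8..8]={A,T1}  "b"  orig:{A}
  [0..1]=∅  "bd"
  [1..2]=∅  "da"
  [2..3]={A,S}  "ab"
  [3..4]=∅  "ba"
  [4..5]={A,S}  "ab"
  [5..6]=∅  "ba"
  [6..7]={A,S}  "ab"
  [7..8]={S}  "bb"
  [0..2]=∅  "bda"
  [1..3]={A}  "dab"
  [2..4]=∅  "aba"
  [3..5]={S}  "bab"
  [4..6]=∅  "aba"
  [5..7]={S}  "bab"
  [6..8]={A,S}  "abb"
  [0..3]={S}  "bdab"
  [1..4]=∅  "daba"
  [2..5]={A,S}  "abab"
  [3..6]=∅  "baba"
  [4..7]={A,S}  "abab"
  [5..8]={A,S}  "babb"
  [0..4]=∅  "bdaba"
  [1..5]={A}  "dabab"
  [2..6]=∅  "ababa"
  [3..7]={A,S}  "babab"
  [4..8]={A,S}  "ababb"
  [0..5]={A,S}  "bdabab"
  [1..6]=∅  "dababa"
  [2..7]={A,S}  "ababab"
  [3..8]={A,S}  "bababb"
  [0..6]=∅  "bdababa"
  [1..7]={A}  "dababab"
  [2..8]={A,S}  "abababb"
  [0..7]={A,S}  "bdababab"
  [1..8]={A}  "dabababb"
  [0..8]={A,S}  "bdabababb"

S ∈ T[0,8] ⇒ YES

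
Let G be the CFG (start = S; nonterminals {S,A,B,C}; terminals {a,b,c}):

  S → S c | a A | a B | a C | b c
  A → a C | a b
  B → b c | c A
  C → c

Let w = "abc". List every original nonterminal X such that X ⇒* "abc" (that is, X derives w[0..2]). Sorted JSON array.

Convert to CNF:
  S -> S T2 | T0 A | T0 B | T0 C | T1 T2
  A -> T0 C | T0 T1
  B -> T1 T2 | T2 A
  C -> c
  T0 -> a
  T1 -> b
  T2 -> c

CYK table (by increasing span) — only the sub-triangle for w[0..2]:
  T[0,0] 'a' = {T0}  orig:{}
  T[1,1] 'b' = {T1}  orig:{}
  T[2,2] 'c' = {C,T2}  orig:{C}
  T[0,1] 'ab' = {A}
  T[1,2] 'bc' = {B,S}
  T[0,2] 'abc' = {S}

Original NTs in T[0,2] deriving "abc": ["S"]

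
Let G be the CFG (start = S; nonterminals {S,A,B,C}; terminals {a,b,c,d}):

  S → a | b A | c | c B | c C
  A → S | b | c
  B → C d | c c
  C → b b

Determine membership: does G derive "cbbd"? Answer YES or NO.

CNF form of G:
  S -> T0 A | T1 B | T1 C | a | c
  A -> T0 A | T1 B | T1 C | a | b | c
  B -> C T2 | T1 T1
  C -> T0 T0
  T0 -> b
  T1 -> c
  T2 -> d

Fill CYK table bottom-up:
  T[0,0] 'c' = {A,S,T1}  orig:{A,S}
  T[1,1] 'b' = {A,T0}  orig:{A}
  T[2,2] 'b' = {A,T0}  orig:{A}
  T[3,3] 'd' = {T2}  orig:{}
  T[0,1] 'cb' = ∅
  T[1,2] 'bb' = {A,C,S}
  T[2,3] 'bd' = ∅
  T[0,2] 'cbb' = {A,S}
  T[1,3] 'bbd' = {B}
  T[0,3] 'cbbd' = {A,S}

S ∈ T[0,3] ⇒ YES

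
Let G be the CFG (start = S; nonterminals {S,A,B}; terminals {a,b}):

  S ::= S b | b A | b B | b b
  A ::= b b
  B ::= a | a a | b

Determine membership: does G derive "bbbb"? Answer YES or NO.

CNF form of G:
  S -> S T0 | T0 A | T0 B | T0 T0
  A -> T0 T0
  B -> T1 T1 | a | b
  T0 -> b
  T1 -> a

CYK table (by increasing span):
  cell(0,0) b: {B,T0}  orig:{B}
  cell(1,1) b: {B,T0}  orig:{B}
  cell(2,2) b: {B,T0}  orig:{B}
  cell(3,3) b: {B,T0}  orig:{B}
  cell(0,1) bb: {A,S}
  cell(1,2) bb: {A,S}
  cell(2,3) bb: {A,S}
  cell(0,2) bbb: {S}
  cell(1,3) bbb: {S}
  cell(0,3) bbbb: {S}

S ∈ T[0,3] ⇒ YES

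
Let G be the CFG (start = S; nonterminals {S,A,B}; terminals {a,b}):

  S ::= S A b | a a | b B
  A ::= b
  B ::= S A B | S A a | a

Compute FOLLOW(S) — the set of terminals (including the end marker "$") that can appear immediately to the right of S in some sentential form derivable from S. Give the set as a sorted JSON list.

FIRST iteration:
[1]
  A via A→b: +{b}
  B via B→a: +{a}
  S via S→a a: +{a}
  S via S→b B: +{b}
  FIRST[S]={a,b}  FIRST[A]={b}  FIRST[B]={a}
[2]
  B via B→S A B: +{b}
  FIRST[S]={a,b}  FIRST[A]={b}  FIRST[B]={a,b}
[3] (no change)
  FIRST[S]={a,b}  FIRST[A]={b}  FIRST[B]={a,b}

FOLLOW sets:
seed FOLLOW(S) with $
pass 1:
  B→S A B: FOLLOW(S) ⊇ FIRST(A) = {b}; new: +{b}
  B→S A B: FOLLOW(A) ⊇ FIRST(B) = {a,b}; new: +{a,b}
  S→b B: FOLLOW(B) ⊇ FOLLOW(S) ⊇ {$,b}; new: +{$,b}
  FOLLOW[S]={$,b}  FOLLOW[A]={a,b}  FOLLOW[B]={$,b}
pass 2: done
  FOLLOW[S]={$,b}  FOLLOW[A]={a,b}  FOLLOW[B]={$,b}

FOLLOW(S) = ["$", "b"]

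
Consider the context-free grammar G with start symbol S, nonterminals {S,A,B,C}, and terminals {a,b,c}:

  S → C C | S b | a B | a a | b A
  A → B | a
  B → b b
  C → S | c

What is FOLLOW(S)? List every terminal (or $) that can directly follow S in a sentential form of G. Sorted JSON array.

FIRST sets, iterate to fixpoint:
round 1:
  A via A→a: +{a}
  B via B→b b: +{b}
  C via C→c: +{c}
  S via S→C C: +{c}
  S via S→a B: +{a}
  S via S→b A: +{b}
  FIRST[S]={a,b,c}  FIRST[A]={a}  FIRST[B]={b}  FIRST[C]={c}
round 2:
  A via A→B: +{b}
  C via C→S: +{a,b}
  FIRST[S]={a,b,c}  FIRST[A]={a,b}  FIRST[B]={b}  FIRST[C]={a,b,c}
round 3: done
  FIRST[S]={a,b,c}  FIRST[A]={a,b}  FIRST[B]={b}  FIRST[C]={a,b,c}

FOLLOW sets:
seed FOLLOW(S) with $
round 1:
  S→C C: FOLLOW(C) ⊇ FIRST(C) = {a,b,c}; new: +{a,b,c}
  S→C C: FOLLOW(C) ⊇ FOLLOW(S) ⊇ {$}; new: +{$}
  S→S b: FOLLOW(S) ⊇ FIRST(b) = {b}; new: +{b}
  S→a B: FOLLOW(B) ⊇ FOLLOW(S) ⊇ {$,b}; new: +{$,b}
  S→b A: FOLLOW(A) ⊇ FOLLOW(S) ⊇ {$,b}; new: +{$,b}
  S: {$,b}  A: {$,b}  B: {$,b}  C: {$,a,b,c}
round 2:
  C→S: FOLLOW(S) ⊇ FOLLOW(C) ⊇ {$,a,b,c}; new: +{a,c}
  S→a B: FOLLOW(B) ⊇ FOLLOW(S) ⊇ {$,a,b,c}; new: +{a,c}
  S→b A: FOLLOW(A) ⊇ FOLLOW(S) ⊇ {$,a,b,c}; new: +{a,c}
  S: {$,a,b,c}  A: {$,a,b,c}  B: {$,a,b,c}  C: {$,a,b,c}
round 3: (no change)
  S: {$,a,b,c}  A: {$,a,b,c}  B: {$,a,b,c}  C: {$,a,b,c}

FOLLOW(S) = ["$", "a", "b", "c"]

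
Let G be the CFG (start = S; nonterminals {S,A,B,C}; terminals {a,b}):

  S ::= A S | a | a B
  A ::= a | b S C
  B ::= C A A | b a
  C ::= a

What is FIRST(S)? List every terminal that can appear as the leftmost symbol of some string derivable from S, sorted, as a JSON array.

Compute FIRST by fixpoint:
round 1:
  A via A→a: +{a}
  A via A→b S C: +{b}
  B via B→b a: +{b}
  C via C→a: +{a}
  S via S→A S: +{a,b}
  FIRST[S]={a,b}  FIRST[A]={a,b}  FIRST[B]={b}  FIRST[C]={a}
round 2:
  B via B→C A A: +{a}
  FIRST[S]={a,b}  FIRST[A]={a,b}  FIRST[B]={a,b}  FIRST[C]={a}
round 3: (no change)
  FIRST[S]={a,b}  FIRST[A]={a,b}  FIRST[B]={a,b}  FIRST[C]={a}

FIRST(S) = ["a", "b"]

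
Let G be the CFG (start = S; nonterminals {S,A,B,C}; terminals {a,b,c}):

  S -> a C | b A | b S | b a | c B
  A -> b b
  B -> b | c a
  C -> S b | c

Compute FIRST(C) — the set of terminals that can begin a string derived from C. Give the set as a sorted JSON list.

Compute FIRST by fixpoint:
iter 1:
  A via A→b b: +{b}
  B via B→b: +{b}
  B via B→c a: +{c}
  C via C→c: +{c}
  S via S→a C: +{a}
  S via S→b A: +{b}
  S via S→c B: +{c}
  S: {a,b,c}  A: {b}  B: {b,c}  C: {c}
iter 2:
  C via C→S b: +{a,b}
  S: {a,b,c}  A: {b}  B: {b,c}  C: {a,b,c}
iter 3: — fixpoint
  S: {a,b,c}  A: {b}  B: {b,c}  C: {a,b,c}

FIRST(C) = ["a", "b", "c"]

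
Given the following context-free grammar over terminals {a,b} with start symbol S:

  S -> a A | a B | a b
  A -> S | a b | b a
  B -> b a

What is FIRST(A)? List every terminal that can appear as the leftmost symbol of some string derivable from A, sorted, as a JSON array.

Compute FIRST by fixpoint:
pass 1:
  A via A→a b: +{a}
  A via A→b a: +{b}
  B via B→b a: +{b}
  S via S→a A: +{a}
  S: {a}  A: {a,b}  B: {b}
pass 2: done
  S: {a}  A: {a,b}  B: {b}

FIRST(A) = ["a", "b"]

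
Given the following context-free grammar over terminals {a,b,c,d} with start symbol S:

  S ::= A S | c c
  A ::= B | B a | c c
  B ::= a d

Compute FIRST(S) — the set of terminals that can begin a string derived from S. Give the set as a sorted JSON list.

FIRST sets, iterate to fixpoint:
[1]
  A via A→c c: +{c}
  B via B→a d: +{a}
  S via S→A S: +{c}
  S: {c}  A: {c}  B: {a}
[2]
  A via A→B: +{a}
  S via S→A S: +{a}
  S: {a,c}  A: {a,c}  B: {a}
[3] — fixpoint
  S: {a,c}  A: {a,c}  B: {a}

FIRST(S) = ["a", "c"]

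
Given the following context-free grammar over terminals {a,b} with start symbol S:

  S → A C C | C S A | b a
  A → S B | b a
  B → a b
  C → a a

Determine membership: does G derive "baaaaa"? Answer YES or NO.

Convert to CNF:
  S -> A X2 | C X3 | T0 T1
  A -> S B | T0 T1
  B -> T1 T0
  C -> T1 T1
  T0 -> b
  T1 -> a
  X2 -> C C
  X3 -> S A

CYK fill:
  cell(0,0) b: {T0}  orig:{}
  cell(1,1) a: {T1}  orig:{}
  cell(2,2) a: {T1}  orig:{}
  cell(3,3) a: {T1}  orig:{}
  cell(4,4) a: {T1}  orig:{}
  cell(5,5) a: {T1}  orig:{}
  cell(0,1) ba: {A,S}
  cell(1,2) aa: {C}
  cell(2,3) aa: {C}
  cell(3,4) aa: {C}
  cell(4,5) aa: {C}
  cell(0,2) baa: ∅
  cell(1,3) aaa: ∅
  cell(2,4) aaa: ∅
  cell(3,5) aaa: ∅
  cell(0,3) baaa: ∅
  cell(1,4) aaaa: {X2}  orig:{}
  cell(2,5) aaaa: {X2}  orig:{}
  cell(0,4) baaaa: ∅
  cell(1,5) aaaaa: ∅
  cell(0,5) baaaaa: {S}

S ∈ T[0,5] ⇒ YES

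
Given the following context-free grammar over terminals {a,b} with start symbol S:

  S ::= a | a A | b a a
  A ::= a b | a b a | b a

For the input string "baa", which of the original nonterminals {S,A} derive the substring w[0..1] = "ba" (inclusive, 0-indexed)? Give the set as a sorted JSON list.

Convert to CNF:
  S -> T0 A | T1 X3 | a
  A -> T0 T1 | T0 X2 | T1 T0
  T0 -> a
  T1 -> b
  X2 -> T1 T0
  X3 -> T0 T0

CYK table (by increasing span) (cells [i..j] with 0 ≤ i ≤ j ≤ 1 only):
  T[0,0] 'b' = {T1}  orig:{}
  T[1,1] 'a' = {S,T0}  orig:{S}
  T[0,1] 'ba' = {A,X2}  orig:{A}

Original NTs in T[0,1] deriving "ba": ["A"]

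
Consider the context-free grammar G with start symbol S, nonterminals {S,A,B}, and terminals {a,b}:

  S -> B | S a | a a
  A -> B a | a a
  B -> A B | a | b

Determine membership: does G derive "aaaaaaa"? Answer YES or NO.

Convert to CNF:
  S -> A B | S T0 | T0 T0 | a | b
  A -> B T0 | T0 T0
  B -> A B | a | b
  T0 -> a

Fill CYK table bottom-up:
  T[0,0] 'a' = {B,S,T0}  orig:{B,S}
  T[1,1] 'a' = {B,S,T0}  orig:{B,S}
  T[2,2] 'a' = {B,S,T0}  orig:{B,S}
  T[3,3] 'a' = {B,S,T0}  orig:{B,S}
  T[4,4] 'a' = {B,S,T0}  orig:{B,S}
  T[5,5] 'a' = {B,S,T0}  orig:{B,S}
  T[6,6] 'a' = {B,S,T0}  orig:{B,S}
  T[0,1] 'aa' = {A,S}
  T[1,2] 'aa' = {A,S}
  T[2,3] 'aa' = {A,S}
  T[3,4] 'aa' = {A,S}
  T[4,5] 'aa' = {A,S}
  T[5,6] 'aa' = {A,S}
  T[0,2] 'aaa' = {B,S}
  T[1,3] 'aaa' = {B,S}
  T[2,4] 'aaa' = {B,S}
  T[3,5] 'aaa' = {B,S}
  T[4,6] 'aaa' = {B,S}
  T[0,3] 'aaaa' = {A,S}
  T[1,4] 'aaaa' = {A,S}
  T[2,5] 'aaaa' = {A,S}
  T[3,6] 'aaaa' = {A,S}
  T[0,4] 'aaaaa' = {B,S}
  T[1,5] 'aaaaa' = {B,S}
  T[2,6] 'aaaaa' = {B,S}
  T[0,5] 'aaaaaa' = {A,S}
  T[1,6] 'aaaaaa' = {A,S}
  T[0,6] 'aaaaaaa' = {B,S}

S ∈ T[0,6] ⇒ YES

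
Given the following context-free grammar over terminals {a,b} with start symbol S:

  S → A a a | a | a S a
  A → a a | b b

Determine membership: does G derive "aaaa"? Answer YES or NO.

CNF form of G:
  S -> A X2 | T0 X3 | a
  A -> T0 T0 | T1 T1
  T0 -> a
  T1 -> b
  X2 -> T0 T0
  X3 -> S T0

CYK fill:
  cell(0,0) a: {S,T0}  orig:{S}
  cell(1,1) a: {S,T0}  orig:{S}
  cell(2,2) a: {S,T0}  orig:{S}
  cell(3,3) a: {S,T0}  orig:{S}
  cell(0,1) aa: {A,X2,X3}  orig:{A}
  cell(1,2) aa: {A,X2,X3}  orig:{A}
  cell(2,3) aa: {A,X2,X3}  orig:{A}
  cell(0,2) aaa: {S}
  cell(1,3) aaa: {S}
  cell(0,3) aaaa: {S,X3}  orig:{S}

S ∈ T[0,3] ⇒ YES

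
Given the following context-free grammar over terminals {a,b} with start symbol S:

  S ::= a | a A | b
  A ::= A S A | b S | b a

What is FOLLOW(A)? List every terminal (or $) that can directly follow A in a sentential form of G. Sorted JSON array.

Compute FIRST by fixpoint:
round 1:
  A via A→b S: +{b}
  S via S→a: +{a}
  S via S→b: +{b}
  FIRST[S]={a,b}  FIRST[A]={b}
round 2: — fixpoint
  FIRST[S]={a,b}  FIRST[A]={b}

Compute FOLLOW by fixpoint:
initialize: $ ∈ FOLLOW(S)
iter 1:
  A→A S A: FOLLOW(A) ⊇ FIRST(S) = {a,b}; new: +{a,b}
  A→A S A: FOLLOW(S) ⊇ FIRST(A) = {b}; new: +{b}
  A→b S: FOLLOW(S) ⊇ FOLLOW(A) ⊇ {a,b}; new: +{a}
  S→a A: FOLLOW(A) ⊇ FOLLOW(S) ⊇ {$,a,b}; new: +{$}
  FOLLOW(S)={$,a,b}  FOLLOW(A)={$,a,b}
iter 2: done
  FOLLOW(S)={$,a,b}  FOLLOW(A)={$,a,b}

FOLLOW(A) = ["$", "a", "b"]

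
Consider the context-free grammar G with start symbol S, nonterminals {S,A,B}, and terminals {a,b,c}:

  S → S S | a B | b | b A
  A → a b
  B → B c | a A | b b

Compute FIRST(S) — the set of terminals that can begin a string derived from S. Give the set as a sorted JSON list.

Compute FIRST by fixpoint:
[1]
  A via A→a b: +{a}
  B via B→a A: +{a}
  B via B→b b: +{b}
  S via S→a B: +{a}
  S via S→b: +{b}
  S: {a,b}  A: {a}  B: {a,b}
[2] — fixpoint
  S: {a,b}  A: {a}  B: {a,b}

FIRST(S) = ["a", "b"]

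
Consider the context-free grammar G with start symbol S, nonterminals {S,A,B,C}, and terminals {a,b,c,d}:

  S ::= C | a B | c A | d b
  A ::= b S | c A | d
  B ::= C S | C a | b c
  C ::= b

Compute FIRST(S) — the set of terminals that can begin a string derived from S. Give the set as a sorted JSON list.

FIRST iteration:
iter 1:
  A via A→b S: +{b}
  A via A→c A: +{c}
  A via A→d: +{d}
  B via B→b c: +{b}
  C via C→b: +{b}
  S via S→C: +{b}
  S via S→a B: +{a}
  S via S→c A: +{c}
  S via S→d b: +{d}
  S: {a,b,c,d}  A: {b,c,d}  B: {b}  C: {b}
iter 2: (stable)
  S: {a,b,c,d}  A: {b,c,d}  B: {b}  C: {b}

FIRST(S) = ["a", "b", "c", "d"]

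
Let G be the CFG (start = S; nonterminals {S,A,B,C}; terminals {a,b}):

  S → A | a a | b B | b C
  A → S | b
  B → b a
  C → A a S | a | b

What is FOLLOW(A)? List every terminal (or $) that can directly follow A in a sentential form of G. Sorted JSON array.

Compute FIRST by fixpoint:
pass 1:
  A via A→b: +{b}
  B via B→b a: +{b}
  C via C→A a S: +{b}
  C via C→a: +{a}
  S via S→A: +{b}
  S via S→a a: +{a}
  FIRST(S)={a,b}  FIRST(A)={b}  FIRST(B)={b}  FIRST(C)={a,b}
pass 2:
  A via A→S: +{a}
  FIRST(S)={a,b}  FIRST(A)={a,b}  FIRST(B)={b}  FIRST(C)={a,b}
pass 3: — fixpoint
  FIRST(S)={a,b}  FIRST(A)={a,b}  FIRST(B)={b}  FIRST(C)={a,b}

FOLLOW sets:
initialize: $ ∈ FOLLOW(S)
[1]
  C→A a S: FOLLOW(A) ⊇ FIRST(a) = {a}; new: +{a}
  S→A: FOLLOW(A) ⊇ FOLLOW(S) ⊇ {$}; new: +{$}
  S→b B: FOLLOW(B) ⊇ FOLLOW(S) ⊇ {$}; new: +{$}
  S→b C: FOLLOW(C) ⊇ FOLLOW(S) ⊇ {$}; new: +{$}
  FOLLOW[S]={$}  FOLLOW[A]={$,a}  FOLLOW[B]={$}  FOLLOW[C]={$}
[2]
  A→S: FOLLOW(S) ⊇ FOLLOW(A) ⊇ {$,a}; new: +{a}
  S→b B: FOLLOW(B) ⊇ FOLLOW(S) ⊇ {$,a}; new: +{a}
  S→b C: FOLLOW(C) ⊇ FOLLOW(S) ⊇ {$,a}; new: +{a}
  FOLLOW[S]={$,a}  FOLLOW[A]={$,a}  FOLLOW[B]={$,a}  FOLLOW[C]={$,a}
[3] done
  FOLLOW[S]={$,a}  FOLLOW[A]={$,a}  FOLLOW[B]={$,a}  FOLLOW[C]={$,a}

FOLLOW(A) = ["$", "a"]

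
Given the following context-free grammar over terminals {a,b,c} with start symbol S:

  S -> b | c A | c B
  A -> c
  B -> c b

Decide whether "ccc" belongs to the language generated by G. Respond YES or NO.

Convert to CNF:
  S -> T0 A | T0 B | b
  A -> c
  B -> T0 T1
  T0 -> c
  T1 -> b

Fill CYK table bottom-up:
  cell(0,0) c: {A,T0}  orig:{A}
  cell(1,1) c: {A,T0}  orig:{A}
  cell(2,2) c: {A,T0}  orig:{A}
  cell(0,1) cc: {S}
  cell(1,2) cc: {S}
  cell(0,2) ccc: ∅

S ∉ T[0,2] ⇒ NO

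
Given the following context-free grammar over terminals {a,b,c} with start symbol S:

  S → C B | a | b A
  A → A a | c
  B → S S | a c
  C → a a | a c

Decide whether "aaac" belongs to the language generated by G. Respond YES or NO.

CNF form of G:
  S -> C B | T2 A | a
  A -> A T0 | c
  B -> S S | T0 T1
  C -> T0 T0 | T0 T1
  T0 -> a
  T1 -> c
  T2 -> b

Fill CYK table bottom-up:
  cell(0,0) a: {S,T0}  orig:{S}
  cell(1,1) a: {S,T0}  orig:{S}
  cell(2,2) a: {S,T0}  orig:{S}
  cell(3,3) c: {A,T1}  orig:{A}
  cell(0,1) aa: {B,C}
  cell(1,2) aa: {B,C}
  cell(2,3) ac: {B,C}
  cell(0,2) aaa: ∅
  cell(1,3) aac: ∅
  cell(0,3) aaac: {S}

S ∈ T[0,3] ⇒ YES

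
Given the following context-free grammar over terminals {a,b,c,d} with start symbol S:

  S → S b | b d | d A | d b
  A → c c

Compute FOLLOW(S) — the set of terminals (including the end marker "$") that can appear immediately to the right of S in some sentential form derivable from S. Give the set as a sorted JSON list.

Compute FIRST by fixpoint:
pass 1:
  A via A→c c: +{c}
  S via S→b d: +{b}
  S via S→d A: +{d}
  S: {b,d}  A: {c}
pass 2: (stable)
  S: {b,d}  A: {c}

Compute FOLLOW by fixpoint:
seed FOLLOW(S) with $
iter 1:
  S→S b: FOLLOW(S) ⊇ FIRST(b) = {b}; new: +{b}
  S→d A: FOLLOW(A) ⊇ FOLLOW(S) ⊇ {$,b}; new: +{$,b}
  FOLLOW[S]={$,b}  FOLLOW[A]={$,b}
iter 2: done
  FOLLOW[S]={$,b}  FOLLOW[A]={$,b}

FOLLOW(S) = ["$", "b"]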